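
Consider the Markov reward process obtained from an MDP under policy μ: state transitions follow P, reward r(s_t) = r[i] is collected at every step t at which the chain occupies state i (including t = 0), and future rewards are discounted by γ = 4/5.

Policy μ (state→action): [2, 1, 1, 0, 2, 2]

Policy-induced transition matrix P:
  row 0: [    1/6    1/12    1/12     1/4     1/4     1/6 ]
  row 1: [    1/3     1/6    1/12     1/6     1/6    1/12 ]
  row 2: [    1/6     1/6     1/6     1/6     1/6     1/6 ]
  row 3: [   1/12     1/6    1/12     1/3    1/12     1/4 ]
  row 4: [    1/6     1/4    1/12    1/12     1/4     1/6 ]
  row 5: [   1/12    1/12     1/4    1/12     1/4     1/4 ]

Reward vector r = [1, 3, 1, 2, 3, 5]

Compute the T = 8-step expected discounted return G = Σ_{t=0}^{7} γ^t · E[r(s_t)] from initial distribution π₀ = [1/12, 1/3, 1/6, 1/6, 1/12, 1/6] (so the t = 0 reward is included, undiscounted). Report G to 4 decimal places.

t=0: π = [0.0833, 0.3333, 0.1667, 0.1667, 0.0833, 0.1667], E[r] = 2.6667, γ^t·E[r] = 2.666667, running G = 2.666667
t=1: π = [0.1944, 0.1528, 0.1250, 0.1806, 0.1806, 0.1667], E[r] = 2.5139, γ^t·E[r] = 2.011111, running G = 4.677778
t=2: π = [0.1632, 0.1516, 0.1215, 0.1840, 0.1968, 0.1829], E[r] = 2.6123, γ^t·E[r] = 1.671852, running G = 6.349630
t=3: π = [0.1614, 0.1542, 0.1239, 0.1793, 0.1966, 0.1846], E[r] = 2.6193, γ^t·E[r] = 1.341086, running G = 7.690716
t=4: π = [0.1620, 0.1542, 0.1244, 0.1782, 0.1969, 0.1841], E[r] = 2.6171, γ^t·E[r] = 1.071964, running G = 8.762680
t=5: π = [0.1622, 0.1542, 0.1244, 0.1781, 0.1971, 0.1840], E[r] = 2.6168, γ^t·E[r] = 0.857466, running G = 9.620146
t=6: π = [0.1622, 0.1542, 0.1244, 0.1781, 0.1971, 0.1840], E[r] = 2.6167, γ^t·E[r] = 0.685965, running G = 10.306111
t=7: π = [0.1622, 0.1542, 0.1244, 0.1781, 0.1971, 0.1840], E[r] = 2.6167, γ^t·E[r] = 0.548771, running G = 10.854882

G = 10.8549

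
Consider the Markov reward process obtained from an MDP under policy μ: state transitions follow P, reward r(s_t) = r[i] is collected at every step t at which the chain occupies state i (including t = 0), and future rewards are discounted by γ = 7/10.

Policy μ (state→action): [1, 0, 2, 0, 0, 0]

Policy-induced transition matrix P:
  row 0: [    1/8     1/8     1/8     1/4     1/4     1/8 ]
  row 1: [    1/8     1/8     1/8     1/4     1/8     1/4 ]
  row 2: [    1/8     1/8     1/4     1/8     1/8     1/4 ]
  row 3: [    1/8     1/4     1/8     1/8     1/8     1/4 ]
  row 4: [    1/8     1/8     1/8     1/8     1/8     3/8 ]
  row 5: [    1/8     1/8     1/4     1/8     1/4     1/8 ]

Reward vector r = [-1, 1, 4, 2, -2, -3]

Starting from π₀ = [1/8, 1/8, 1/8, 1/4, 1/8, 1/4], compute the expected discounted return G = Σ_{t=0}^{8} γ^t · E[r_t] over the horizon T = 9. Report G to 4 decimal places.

G = 0.0481

t=0: π = [0.1250, 0.1250, 0.1250, 0.2500, 0.1250, 0.2500], E[r] = 0.0000, γ^t·E[r] = 0.000000, running G = 0.000000
t=1: π = [0.1250, 0.1563, 0.1719, 0.1563, 0.1719, 0.2188], E[r] = 0.0313, γ^t·E[r] = 0.021875, running G = 0.021875
t=2: π = [0.1250, 0.1445, 0.1738, 0.1602, 0.1680, 0.2285], E[r] = 0.0137, γ^t·E[r] = 0.006699, running G = 0.028574
t=3: π = [0.1250, 0.1450, 0.1753, 0.1587, 0.1692, 0.2268], E[r] = 0.0198, γ^t·E[r] = 0.006783, running G = 0.035357
t=4: π = [0.1250, 0.1448, 0.1753, 0.1588, 0.1690, 0.2272], E[r] = 0.0189, γ^t·E[r] = 0.004543, running G = 0.039900
t=5: π = [0.1250, 0.1448, 0.1753, 0.1587, 0.1690, 0.2271], E[r] = 0.0192, γ^t·E[r] = 0.003223, running G = 0.043123
t=6: π = [0.1250, 0.1448, 0.1753, 0.1587, 0.1690, 0.2271], E[r] = 0.0191, γ^t·E[r] = 0.002251, running G = 0.045374
t=7: π = [0.1250, 0.1448, 0.1753, 0.1587, 0.1690, 0.2271], E[r] = 0.0191, γ^t·E[r] = 0.001577, running G = 0.046951
t=8: π = [0.1250, 0.1448, 0.1753, 0.1587, 0.1690, 0.2271], E[r] = 0.0191, γ^t·E[r] = 0.001104, running G = 0.048054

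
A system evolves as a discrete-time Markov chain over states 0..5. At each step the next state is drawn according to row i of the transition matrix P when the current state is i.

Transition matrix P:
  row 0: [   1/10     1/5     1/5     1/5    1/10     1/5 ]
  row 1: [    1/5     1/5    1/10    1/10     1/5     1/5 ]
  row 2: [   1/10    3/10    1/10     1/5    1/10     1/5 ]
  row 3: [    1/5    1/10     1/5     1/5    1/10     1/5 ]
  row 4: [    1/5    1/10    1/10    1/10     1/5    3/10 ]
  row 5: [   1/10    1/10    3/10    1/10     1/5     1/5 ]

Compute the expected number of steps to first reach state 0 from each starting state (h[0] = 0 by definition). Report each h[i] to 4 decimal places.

h = [0.0000, 6.1479, 6.7613, 6.2079, 6.2217, 6.8854]

First-step conditioning: h[0] = 0; for i ≠ 0, h[i] = 1 + Σ_k P[i][k]·h[k].
  h[1] = 1 + 1/5·h[1] + 1/10·h[2] + 1/10·h[3] + 1/5·h[4] + 1/5·h[5]
  h[2] = 1 + 3/10·h[1] + 1/10·h[2] + 1/5·h[3] + 1/10·h[4] + 1/5·h[5]
  h[3] = 1 + 1/10·h[1] + 1/5·h[2] + 1/5·h[3] + 1/10·h[4] + 1/5·h[5]
  h[4] = 1 + 1/10·h[1] + 1/10·h[2] + 1/10·h[3] + 1/5·h[4] + 3/10·h[5]
  h[5] = 1 + 1/10·h[1] + 3/10·h[2] + 1/10·h[3] + 1/5·h[4] + 1/5·h[5]
Solving the 5×5 linear system over states ≠ 0 gives exactly h = [0, 89200/14509, 98100/14509, 90070/14509, 90270/14509, 99900/14509] (h[0] = 0 is the target).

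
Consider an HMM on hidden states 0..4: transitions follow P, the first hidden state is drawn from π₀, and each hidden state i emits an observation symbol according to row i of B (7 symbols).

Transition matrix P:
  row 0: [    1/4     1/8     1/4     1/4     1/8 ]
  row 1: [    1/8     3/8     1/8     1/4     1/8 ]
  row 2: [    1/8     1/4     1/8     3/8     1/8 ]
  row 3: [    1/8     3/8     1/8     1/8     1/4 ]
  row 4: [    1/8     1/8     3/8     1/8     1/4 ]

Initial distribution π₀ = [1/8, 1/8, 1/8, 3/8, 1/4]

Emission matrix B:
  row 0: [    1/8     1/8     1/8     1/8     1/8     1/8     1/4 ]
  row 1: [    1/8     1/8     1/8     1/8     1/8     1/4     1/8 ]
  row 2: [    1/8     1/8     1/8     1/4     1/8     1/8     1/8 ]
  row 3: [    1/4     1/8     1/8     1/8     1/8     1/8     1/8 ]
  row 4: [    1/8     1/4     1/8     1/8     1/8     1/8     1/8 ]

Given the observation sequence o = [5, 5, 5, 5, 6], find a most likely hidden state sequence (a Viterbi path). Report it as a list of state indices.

t=0: δ = [1.562e-02, 3.125e-02, 1.562e-02, 4.688e-02, 3.125e-02]  (obs o_0=5)
t=1: δ = [7.324e-04, 4.395e-03, 1.465e-03, 9.766e-04, 1.465e-03]  ψ = [3, 3, 4, 1, 3]  (obs o_1=5)
t=2: δ = [6.866e-05, 4.120e-04, 6.866e-05, 1.373e-04, 6.866e-05]  ψ = [1, 1, 1, 1, 1]  (obs o_2=5)
t=3: δ = [6.437e-06, 3.862e-05, 6.437e-06, 1.287e-05, 6.437e-06]  ψ = [1, 1, 1, 1, 1]  (obs o_3=5)
t=4: δ = [1.207e-06, 1.810e-06, 6.035e-07, 1.207e-06, 6.035e-07]  ψ = [1, 1, 1, 1, 1]  (obs o_4=6)
backtrack: best end state = 1; path = [3, 1, 1, 1, 1]

path = [3, 1, 1, 1, 1]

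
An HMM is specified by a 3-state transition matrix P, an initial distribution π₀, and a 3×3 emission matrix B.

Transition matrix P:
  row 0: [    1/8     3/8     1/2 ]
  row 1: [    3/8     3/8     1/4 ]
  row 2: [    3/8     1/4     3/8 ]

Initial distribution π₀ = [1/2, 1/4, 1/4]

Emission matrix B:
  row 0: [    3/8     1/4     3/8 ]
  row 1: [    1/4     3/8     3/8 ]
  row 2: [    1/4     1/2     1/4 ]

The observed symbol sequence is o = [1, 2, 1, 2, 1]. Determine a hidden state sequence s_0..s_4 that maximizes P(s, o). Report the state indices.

t=0: δ = [1.250e-01, 9.375e-02, 1.250e-01]  (obs o_0=1)
t=1: δ = [1.758e-02, 1.758e-02, 1.562e-02]  ψ = [2, 0, 0]  (obs o_1=2)
t=2: δ = [1.648e-03, 2.472e-03, 4.395e-03]  ψ = [1, 0, 0]  (obs o_2=1)
t=3: δ = [6.180e-04, 4.120e-04, 4.120e-04]  ψ = [2, 2, 2]  (obs o_3=2)
t=4: δ = [3.862e-05, 8.690e-05, 1.545e-04]  ψ = [1, 0, 0]  (obs o_4=1)
backtrack: best end state = 2; path = [2, 0, 2, 0, 2]

path = [2, 0, 2, 0, 2]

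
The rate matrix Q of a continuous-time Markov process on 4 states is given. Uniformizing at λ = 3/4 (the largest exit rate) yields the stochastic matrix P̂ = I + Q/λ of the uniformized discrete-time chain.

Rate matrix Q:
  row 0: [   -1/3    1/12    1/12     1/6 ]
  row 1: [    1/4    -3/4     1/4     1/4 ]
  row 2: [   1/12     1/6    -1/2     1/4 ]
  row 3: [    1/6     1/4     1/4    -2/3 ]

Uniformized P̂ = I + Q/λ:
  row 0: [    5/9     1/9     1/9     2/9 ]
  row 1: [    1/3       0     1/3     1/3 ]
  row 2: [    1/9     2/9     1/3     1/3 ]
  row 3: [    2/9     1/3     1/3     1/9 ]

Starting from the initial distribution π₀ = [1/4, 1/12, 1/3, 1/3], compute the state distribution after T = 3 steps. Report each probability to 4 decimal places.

t=0: π = [0.2500, 0.0833, 0.3333, 0.3333]
t=1: π = [0.2778, 0.2130, 0.2778, 0.2315]
t=2: π = [0.3076, 0.1698, 0.2716, 0.2510]
t=3: π = [0.3134, 0.1782, 0.2650, 0.2434]

π = [0.3134, 0.1782, 0.2650, 0.2434]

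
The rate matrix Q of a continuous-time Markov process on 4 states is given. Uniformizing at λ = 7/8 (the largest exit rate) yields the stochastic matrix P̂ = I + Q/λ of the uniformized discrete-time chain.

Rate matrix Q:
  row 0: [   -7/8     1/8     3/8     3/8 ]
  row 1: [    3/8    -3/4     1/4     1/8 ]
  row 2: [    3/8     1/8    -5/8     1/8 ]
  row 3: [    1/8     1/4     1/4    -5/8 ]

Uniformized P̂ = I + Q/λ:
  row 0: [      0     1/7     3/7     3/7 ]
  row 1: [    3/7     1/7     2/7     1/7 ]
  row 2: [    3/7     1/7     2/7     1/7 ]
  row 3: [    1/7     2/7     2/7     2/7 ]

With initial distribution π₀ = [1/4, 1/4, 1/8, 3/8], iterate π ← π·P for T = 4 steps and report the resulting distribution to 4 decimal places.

π = [0.2504, 0.1788, 0.3211, 0.2496]

t=0: π = [0.2500, 0.2500, 0.1250, 0.3750]
t=1: π = [0.2143, 0.1964, 0.3214, 0.2679]
t=2: π = [0.2602, 0.1811, 0.3163, 0.2423]
t=3: π = [0.2478, 0.1775, 0.3229, 0.2518]
t=4: π = [0.2504, 0.1788, 0.3211, 0.2496]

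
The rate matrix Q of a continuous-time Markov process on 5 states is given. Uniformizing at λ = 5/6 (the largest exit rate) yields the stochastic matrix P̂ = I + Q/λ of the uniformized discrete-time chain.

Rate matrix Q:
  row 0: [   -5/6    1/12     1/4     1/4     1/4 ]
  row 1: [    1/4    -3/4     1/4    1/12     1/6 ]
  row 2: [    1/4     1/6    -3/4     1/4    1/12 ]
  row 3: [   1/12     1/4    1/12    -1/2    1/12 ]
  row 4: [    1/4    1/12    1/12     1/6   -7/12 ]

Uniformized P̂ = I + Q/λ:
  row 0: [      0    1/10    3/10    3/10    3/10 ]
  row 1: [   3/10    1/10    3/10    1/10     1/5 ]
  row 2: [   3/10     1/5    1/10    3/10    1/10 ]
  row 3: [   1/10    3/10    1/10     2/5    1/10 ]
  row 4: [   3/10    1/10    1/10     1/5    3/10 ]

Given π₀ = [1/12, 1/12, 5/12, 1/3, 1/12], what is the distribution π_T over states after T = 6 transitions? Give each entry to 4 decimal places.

π = [0.1886, 0.1719, 0.1722, 0.2736, 0.1937]

t=0: π = [0.0833, 0.0833, 0.4167, 0.3333, 0.0833]
t=1: π = [0.2083, 0.2083, 0.1333, 0.3083, 0.1417]
t=2: π = [0.1758, 0.1750, 0.1833, 0.2750, 0.1908]
t=3: π = [0.1923, 0.1733, 0.1702, 0.2734, 0.1908]
t=4: π = [0.1876, 0.1717, 0.1731, 0.2736, 0.1940]
t=5: π = [0.1890, 0.1720, 0.1719, 0.2736, 0.1935]
t=6: π = [0.1886, 0.1719, 0.1722, 0.2736, 0.1937]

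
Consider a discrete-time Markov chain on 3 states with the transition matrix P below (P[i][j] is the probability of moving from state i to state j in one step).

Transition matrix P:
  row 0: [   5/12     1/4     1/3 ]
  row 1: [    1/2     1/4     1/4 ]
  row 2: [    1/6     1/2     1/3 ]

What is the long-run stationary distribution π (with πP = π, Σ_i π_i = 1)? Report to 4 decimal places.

π = [0.3673, 0.3265, 0.3061]

Balance equations π_j = Σ_i π_i·P[i][j]:
  π_0 = 5/12·π_0 + 1/2·π_1 + 1/6·π_2
  π_1 = 1/4·π_0 + 1/4·π_1 + 1/2·π_2
  normalize: π_0 + π_1 + π_2 = 1
Solving the linear system gives exactly π = [18/49, 16/49, 15/49].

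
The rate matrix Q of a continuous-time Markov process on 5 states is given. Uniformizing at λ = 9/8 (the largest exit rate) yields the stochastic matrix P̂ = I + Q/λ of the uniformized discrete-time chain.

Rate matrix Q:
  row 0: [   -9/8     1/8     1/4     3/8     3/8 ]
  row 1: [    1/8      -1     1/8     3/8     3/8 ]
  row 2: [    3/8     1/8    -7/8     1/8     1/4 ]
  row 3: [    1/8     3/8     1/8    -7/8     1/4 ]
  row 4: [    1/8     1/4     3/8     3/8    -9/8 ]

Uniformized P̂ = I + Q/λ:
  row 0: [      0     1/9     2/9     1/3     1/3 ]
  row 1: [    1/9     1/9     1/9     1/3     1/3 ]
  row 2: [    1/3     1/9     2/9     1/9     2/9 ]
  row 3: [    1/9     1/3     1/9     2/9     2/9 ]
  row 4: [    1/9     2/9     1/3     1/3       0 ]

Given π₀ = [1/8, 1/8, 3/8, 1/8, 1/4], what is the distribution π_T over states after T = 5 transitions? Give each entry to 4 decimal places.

π = [0.1390, 0.1926, 0.1955, 0.2610, 0.2119]

t=0: π = [0.1250, 0.1250, 0.3750, 0.1250, 0.2500]
t=1: π = [0.1806, 0.1667, 0.2222, 0.2361, 0.1944]
t=2: π = [0.1404, 0.1852, 0.1991, 0.2577, 0.2176]
t=3: π = [0.1397, 0.1926, 0.1972, 0.2605, 0.2100]
t=4: π = [0.1394, 0.1923, 0.1952, 0.2606, 0.2125]
t=5: π = [0.1390, 0.1926, 0.1955, 0.2610, 0.2119]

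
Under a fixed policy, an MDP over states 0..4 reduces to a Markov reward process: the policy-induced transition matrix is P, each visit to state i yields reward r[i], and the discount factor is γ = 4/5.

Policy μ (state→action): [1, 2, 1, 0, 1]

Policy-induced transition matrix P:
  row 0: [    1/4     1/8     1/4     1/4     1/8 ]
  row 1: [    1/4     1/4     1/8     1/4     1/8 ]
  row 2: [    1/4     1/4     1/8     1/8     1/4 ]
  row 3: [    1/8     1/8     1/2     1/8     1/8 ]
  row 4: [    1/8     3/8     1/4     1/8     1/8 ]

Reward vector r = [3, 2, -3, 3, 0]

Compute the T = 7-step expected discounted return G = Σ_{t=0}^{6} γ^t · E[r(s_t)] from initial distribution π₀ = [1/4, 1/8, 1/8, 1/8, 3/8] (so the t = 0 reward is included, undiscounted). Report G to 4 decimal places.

G = 3.5998

t=0: π = [0.2500, 0.1250, 0.1250, 0.1250, 0.3750], E[r] = 1.0000, γ^t·E[r] = 1.000000, running G = 1.000000
t=1: π = [0.1875, 0.2500, 0.2500, 0.1719, 0.1406], E[r] = 0.8281, γ^t·E[r] = 0.662500, running G = 1.662500
t=2: π = [0.2109, 0.2227, 0.2305, 0.1797, 0.1563], E[r] = 0.9258, γ^t·E[r] = 0.592500, running G = 2.255000
t=3: π = [0.2080, 0.2207, 0.2383, 0.1792, 0.1538], E[r] = 0.8882, γ^t·E[r] = 0.454750, running G = 2.709750
t=4: π = [0.2084, 0.2208, 0.2374, 0.1786, 0.1548], E[r] = 0.8903, γ^t·E[r] = 0.364650, running G = 3.074400
t=5: π = [0.2083, 0.2210, 0.2374, 0.1786, 0.1547], E[r] = 0.8908, γ^t·E[r] = 0.291895, running G = 3.366295
t=6: π = [0.2083, 0.2210, 0.2374, 0.1787, 0.1547], E[r] = 0.8908, γ^t·E[r] = 0.233520, running G = 3.599815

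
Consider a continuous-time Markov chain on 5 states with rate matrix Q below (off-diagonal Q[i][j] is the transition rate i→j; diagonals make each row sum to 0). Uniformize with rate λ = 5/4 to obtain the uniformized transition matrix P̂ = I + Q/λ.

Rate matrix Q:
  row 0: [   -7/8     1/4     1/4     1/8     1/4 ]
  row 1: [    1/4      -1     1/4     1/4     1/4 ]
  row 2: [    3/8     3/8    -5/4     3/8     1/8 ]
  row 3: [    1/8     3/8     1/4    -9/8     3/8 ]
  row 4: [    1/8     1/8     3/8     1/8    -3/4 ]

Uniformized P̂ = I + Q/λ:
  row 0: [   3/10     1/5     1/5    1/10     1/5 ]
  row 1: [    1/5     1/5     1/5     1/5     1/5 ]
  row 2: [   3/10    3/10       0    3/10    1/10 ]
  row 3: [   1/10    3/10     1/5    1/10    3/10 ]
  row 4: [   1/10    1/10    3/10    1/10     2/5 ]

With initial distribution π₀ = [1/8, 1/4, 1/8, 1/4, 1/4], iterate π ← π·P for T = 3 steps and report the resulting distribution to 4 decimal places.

t=0: π = [0.1250, 0.2500, 0.1250, 0.2500, 0.2500]
t=1: π = [0.1750, 0.2125, 0.2000, 0.1500, 0.2625]
t=2: π = [0.1963, 0.2088, 0.1863, 0.1613, 0.2475]
t=3: π = [0.1974, 0.2100, 0.1875, 0.1581, 0.2470]

π = [0.1974, 0.2100, 0.1875, 0.1581, 0.2470]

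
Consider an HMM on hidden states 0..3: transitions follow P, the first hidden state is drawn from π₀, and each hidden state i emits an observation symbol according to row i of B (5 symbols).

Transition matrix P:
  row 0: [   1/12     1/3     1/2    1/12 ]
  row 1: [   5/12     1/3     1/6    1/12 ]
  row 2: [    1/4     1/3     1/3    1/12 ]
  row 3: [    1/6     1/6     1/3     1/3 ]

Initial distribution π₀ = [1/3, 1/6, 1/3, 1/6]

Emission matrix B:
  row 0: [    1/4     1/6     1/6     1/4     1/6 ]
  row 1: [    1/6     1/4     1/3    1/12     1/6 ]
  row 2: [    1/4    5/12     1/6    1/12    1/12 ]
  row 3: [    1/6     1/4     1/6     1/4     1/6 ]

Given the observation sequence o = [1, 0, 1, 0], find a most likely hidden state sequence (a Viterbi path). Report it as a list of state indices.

t=0: δ = [5.556e-02, 4.167e-02, 1.389e-01, 4.167e-02]  (obs o_0=1)
t=1: δ = [8.681e-03, 7.716e-03, 1.157e-02, 2.315e-03]  ψ = [2, 2, 2, 3]  (obs o_1=0)
t=2: δ = [5.358e-04, 9.645e-04, 1.808e-03, 2.411e-04]  ψ = [1, 2, 0, 2]  (obs o_2=1)
t=3: δ = [1.130e-04, 1.005e-04, 1.507e-04, 2.512e-05]  ψ = [2, 2, 2, 2]  (obs o_3=0)
backtrack: best end state = 2; path = [2, 0, 2, 2]

path = [2, 0, 2, 2]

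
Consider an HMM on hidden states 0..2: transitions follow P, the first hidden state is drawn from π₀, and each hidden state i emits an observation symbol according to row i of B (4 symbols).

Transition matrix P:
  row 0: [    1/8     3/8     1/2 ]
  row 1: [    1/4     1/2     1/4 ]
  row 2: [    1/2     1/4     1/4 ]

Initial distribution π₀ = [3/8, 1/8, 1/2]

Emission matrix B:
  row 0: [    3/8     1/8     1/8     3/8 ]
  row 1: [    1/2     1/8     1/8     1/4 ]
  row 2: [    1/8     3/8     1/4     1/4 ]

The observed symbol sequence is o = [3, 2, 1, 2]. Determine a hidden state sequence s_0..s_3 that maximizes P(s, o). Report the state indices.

t=0: δ = [1.406e-01, 3.125e-02, 1.250e-01]  (obs o_0=3)
t=1: δ = [7.812e-03, 6.592e-03, 1.758e-02]  ψ = [2, 0, 0]  (obs o_1=2)
t=2: δ = [1.099e-03, 5.493e-04, 1.648e-03]  ψ = [2, 2, 2]  (obs o_2=1)
t=3: δ = [1.030e-04, 5.150e-05, 1.373e-04]  ψ = [2, 0, 0]  (obs o_3=2)
backtrack: best end state = 2; path = [0, 2, 0, 2]

path = [0, 2, 0, 2]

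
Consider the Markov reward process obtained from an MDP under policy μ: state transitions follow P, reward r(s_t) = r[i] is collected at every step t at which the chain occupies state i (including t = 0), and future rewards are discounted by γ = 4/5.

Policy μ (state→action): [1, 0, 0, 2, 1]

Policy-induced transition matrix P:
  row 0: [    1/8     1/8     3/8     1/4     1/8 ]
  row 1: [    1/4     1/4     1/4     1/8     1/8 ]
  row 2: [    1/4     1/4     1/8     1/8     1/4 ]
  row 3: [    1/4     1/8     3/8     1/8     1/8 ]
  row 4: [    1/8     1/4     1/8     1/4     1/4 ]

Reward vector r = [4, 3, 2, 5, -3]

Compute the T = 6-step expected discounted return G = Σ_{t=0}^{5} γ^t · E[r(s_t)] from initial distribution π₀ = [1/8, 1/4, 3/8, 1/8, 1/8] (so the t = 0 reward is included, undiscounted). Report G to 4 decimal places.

t=0: π = [0.1250, 0.2500, 0.3750, 0.1250, 0.1250], E[r] = 2.2500, γ^t·E[r] = 2.250000, running G = 2.250000
t=1: π = [0.2188, 0.2188, 0.2188, 0.1563, 0.1875], E[r] = 2.1875, γ^t·E[r] = 1.750000, running G = 4.000000
t=2: π = [0.1992, 0.2031, 0.2461, 0.1758, 0.1758], E[r] = 2.2500, γ^t·E[r] = 1.440000, running G = 5.440000
t=3: π = [0.2031, 0.2031, 0.2441, 0.1719, 0.1777], E[r] = 2.2363, γ^t·E[r] = 1.145000, running G = 6.585000
t=4: π = [0.2024, 0.2031, 0.2441, 0.1726, 0.1777], E[r] = 2.2371, γ^t·E[r] = 0.916300, running G = 7.501300
t=5: π = [0.2025, 0.2031, 0.2441, 0.1725, 0.1777], E[r] = 2.2370, γ^t·E[r] = 0.733010, running G = 8.234310

G = 8.2343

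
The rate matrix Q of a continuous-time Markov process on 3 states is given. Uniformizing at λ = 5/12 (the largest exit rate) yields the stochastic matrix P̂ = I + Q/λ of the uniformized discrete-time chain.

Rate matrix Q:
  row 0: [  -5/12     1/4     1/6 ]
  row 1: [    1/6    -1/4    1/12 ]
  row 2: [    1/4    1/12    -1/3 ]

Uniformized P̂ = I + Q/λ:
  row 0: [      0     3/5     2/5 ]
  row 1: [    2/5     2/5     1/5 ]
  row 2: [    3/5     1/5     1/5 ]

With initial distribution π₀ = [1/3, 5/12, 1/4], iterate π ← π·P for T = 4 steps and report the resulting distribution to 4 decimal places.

t=0: π = [0.3333, 0.4167, 0.2500]
t=1: π = [0.3167, 0.4167, 0.2667]
t=2: π = [0.3267, 0.4100, 0.2633]
t=3: π = [0.3220, 0.4127, 0.2653]
t=4: π = [0.3243, 0.4113, 0.2644]

π = [0.3243, 0.4113, 0.2644]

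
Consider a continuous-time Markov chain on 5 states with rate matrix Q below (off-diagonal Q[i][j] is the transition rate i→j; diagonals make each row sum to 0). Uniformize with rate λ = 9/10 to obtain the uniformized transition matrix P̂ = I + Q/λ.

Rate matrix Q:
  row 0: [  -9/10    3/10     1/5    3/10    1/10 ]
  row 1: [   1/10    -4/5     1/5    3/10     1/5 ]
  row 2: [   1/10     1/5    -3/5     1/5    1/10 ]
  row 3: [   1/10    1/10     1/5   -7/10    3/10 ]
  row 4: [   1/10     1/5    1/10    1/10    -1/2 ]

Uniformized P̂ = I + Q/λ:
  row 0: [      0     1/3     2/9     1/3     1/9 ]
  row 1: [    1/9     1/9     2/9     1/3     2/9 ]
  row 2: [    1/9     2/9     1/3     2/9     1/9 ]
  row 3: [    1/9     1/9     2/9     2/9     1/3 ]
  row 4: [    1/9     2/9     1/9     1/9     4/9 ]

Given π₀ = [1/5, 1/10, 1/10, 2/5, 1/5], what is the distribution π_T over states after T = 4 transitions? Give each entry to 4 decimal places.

t=0: π = [0.2000, 0.1000, 0.1000, 0.4000, 0.2000]
t=1: π = [0.0889, 0.1889, 0.2111, 0.2333, 0.2778]
t=2: π = [0.1012, 0.1852, 0.2148, 0.2222, 0.2765]
t=3: π = [0.0999, 0.1882, 0.2154, 0.2233, 0.2733]
t=4: π = [0.1000, 0.1876, 0.2158, 0.2239, 0.2727]

π = [0.1000, 0.1876, 0.2158, 0.2239, 0.2727]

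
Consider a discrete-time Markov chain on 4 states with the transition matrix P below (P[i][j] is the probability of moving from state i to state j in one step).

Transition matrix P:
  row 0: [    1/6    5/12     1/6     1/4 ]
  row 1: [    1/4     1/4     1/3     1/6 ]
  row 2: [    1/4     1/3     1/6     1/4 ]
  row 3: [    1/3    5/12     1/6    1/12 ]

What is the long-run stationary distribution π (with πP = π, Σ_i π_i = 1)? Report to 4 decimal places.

Balance equations π_j = Σ_i π_i·P[i][j]:
  π_0 = 1/6·π_0 + 1/4·π_1 + 1/4·π_2 + 1/3·π_3
  π_1 = 5/12·π_0 + 1/4·π_1 + 1/3·π_2 + 5/12·π_3
  π_2 = 1/6·π_0 + 1/3·π_1 + 1/6·π_2 + 1/6·π_3
  normalize: π_0 + π_1 + π_2 + π_3 = 1
Solving the linear system gives exactly π = [146/595, 29/85, 19/85, 113/595].

π = [0.2454, 0.3412, 0.2235, 0.1899]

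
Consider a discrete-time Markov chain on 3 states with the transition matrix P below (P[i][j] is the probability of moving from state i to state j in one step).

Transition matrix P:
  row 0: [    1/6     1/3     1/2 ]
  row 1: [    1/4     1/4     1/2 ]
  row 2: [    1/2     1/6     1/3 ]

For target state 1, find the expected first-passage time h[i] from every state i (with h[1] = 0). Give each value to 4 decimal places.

First-step conditioning: h[1] = 0; for i ≠ 1, h[i] = 1 + Σ_k P[i][k]·h[k].
  h[0] = 1 + 1/6·h[0] + 1/2·h[2]
  h[2] = 1 + 1/2·h[0] + 1/3·h[2]
Solving the 2×2 linear system over states ≠ 1 gives exactly h = [42/11, 0, 48/11] (h[1] = 0 is the target).

h = [3.8182, 0.0000, 4.3636]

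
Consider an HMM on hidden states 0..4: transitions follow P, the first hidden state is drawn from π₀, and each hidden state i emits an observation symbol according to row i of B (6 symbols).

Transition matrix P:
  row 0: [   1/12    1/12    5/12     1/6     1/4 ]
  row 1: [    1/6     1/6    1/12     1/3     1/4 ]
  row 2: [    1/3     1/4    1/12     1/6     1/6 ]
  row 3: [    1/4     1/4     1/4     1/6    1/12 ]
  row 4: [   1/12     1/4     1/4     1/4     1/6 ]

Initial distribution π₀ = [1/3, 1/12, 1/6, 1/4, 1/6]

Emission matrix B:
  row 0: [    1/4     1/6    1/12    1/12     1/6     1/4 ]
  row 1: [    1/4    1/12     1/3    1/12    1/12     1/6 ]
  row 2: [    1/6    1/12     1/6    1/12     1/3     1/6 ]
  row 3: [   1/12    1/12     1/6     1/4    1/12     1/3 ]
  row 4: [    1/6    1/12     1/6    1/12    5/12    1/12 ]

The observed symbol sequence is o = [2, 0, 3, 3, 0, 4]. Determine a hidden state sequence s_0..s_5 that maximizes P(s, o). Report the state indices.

t=0: δ = [2.778e-02, 2.778e-02, 2.778e-02, 4.167e-02, 2.778e-02]  (obs o_0=2)
t=1: δ = [2.604e-03, 2.604e-03, 1.929e-03, 7.716e-04, 1.157e-03]  ψ = [3, 3, 0, 1, 0]  (obs o_1=0)
t=2: δ = [5.358e-05, 4.019e-05, 9.042e-05, 2.170e-04, 5.425e-05]  ψ = [2, 2, 0, 1, 0]  (obs o_2=3)
t=3: δ = [4.521e-06, 4.521e-06, 4.521e-06, 9.042e-06, 1.507e-06]  ψ = [3, 3, 3, 3, 3]  (obs o_3=3)
t=4: δ = [5.651e-07, 5.651e-07, 3.768e-07, 1.256e-07, 1.884e-07]  ψ = [3, 3, 3, 1, 0]  (obs o_4=0)
t=5: δ = [2.093e-08, 7.849e-09, 7.849e-08, 1.570e-08, 5.887e-08]  ψ = [2, 1, 0, 1, 0]  (obs o_5=4)
backtrack: best end state = 2; path = [3, 1, 3, 3, 0, 2]

path = [3, 1, 3, 3, 0, 2]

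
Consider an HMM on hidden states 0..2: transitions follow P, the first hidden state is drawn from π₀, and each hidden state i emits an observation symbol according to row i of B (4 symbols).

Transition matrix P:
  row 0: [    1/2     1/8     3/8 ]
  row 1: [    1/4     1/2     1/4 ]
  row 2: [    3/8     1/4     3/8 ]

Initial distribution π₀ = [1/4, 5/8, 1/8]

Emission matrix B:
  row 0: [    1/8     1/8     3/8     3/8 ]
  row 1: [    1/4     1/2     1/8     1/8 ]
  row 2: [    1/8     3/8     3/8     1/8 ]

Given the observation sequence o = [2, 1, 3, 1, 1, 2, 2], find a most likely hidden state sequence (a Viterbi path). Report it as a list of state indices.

path = [1, 1, 1, 1, 1, 0, 0]

t=0: δ = [9.375e-02, 7.812e-02, 4.688e-02]  (obs o_0=2)
t=1: δ = [5.859e-03, 1.953e-02, 1.318e-02]  ψ = [0, 1, 0]  (obs o_1=1)
t=2: δ = [1.854e-03, 1.221e-03, 6.180e-04]  ψ = [2, 1, 2]  (obs o_2=3)
t=3: δ = [1.159e-04, 3.052e-04, 2.607e-04]  ψ = [0, 1, 0]  (obs o_3=1)
t=4: δ = [1.222e-05, 7.629e-05, 3.666e-05]  ψ = [2, 1, 2]  (obs o_4=1)
t=5: δ = [7.153e-06, 4.768e-06, 7.153e-06]  ψ = [1, 1, 1]  (obs o_5=2)
t=6: δ = [1.341e-06, 2.980e-07, 1.006e-06]  ψ = [0, 1, 0]  (obs o_6=2)
backtrack: best end state = 0; path = [1, 1, 1, 1, 1, 0, 0]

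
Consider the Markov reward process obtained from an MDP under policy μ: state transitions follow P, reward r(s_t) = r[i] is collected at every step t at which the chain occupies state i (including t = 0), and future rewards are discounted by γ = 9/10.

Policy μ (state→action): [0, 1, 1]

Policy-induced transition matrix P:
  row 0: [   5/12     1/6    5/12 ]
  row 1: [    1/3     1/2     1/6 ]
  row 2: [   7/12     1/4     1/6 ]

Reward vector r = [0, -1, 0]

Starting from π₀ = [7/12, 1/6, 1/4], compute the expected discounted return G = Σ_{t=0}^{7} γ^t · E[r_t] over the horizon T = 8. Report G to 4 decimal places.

t=0: π = [0.5833, 0.1667, 0.2500], E[r] = -0.1667, γ^t·E[r] = -0.166667, running G = -0.166667
t=1: π = [0.4444, 0.2431, 0.3125], E[r] = -0.2431, γ^t·E[r] = -0.218750, running G = -0.385417
t=2: π = [0.4485, 0.2737, 0.2778], E[r] = -0.2737, γ^t·E[r] = -0.221719, running G = -0.607135
t=3: π = [0.4402, 0.2811, 0.2788], E[r] = -0.2811, γ^t·E[r] = -0.204891, running G = -0.812026
t=4: π = [0.4397, 0.2836, 0.2767], E[r] = -0.2836, γ^t·E[r] = -0.186060, running G = -0.998086
t=5: π = [0.4392, 0.2843, 0.2766], E[r] = -0.2843, γ^t·E[r] = -0.167849, running G = -1.165935
t=6: π = [0.4391, 0.2845, 0.2765], E[r] = -0.2845, γ^t·E[r] = -0.151178, running G = -1.317113
t=7: π = [0.4390, 0.2845, 0.2764], E[r] = -0.2845, γ^t·E[r] = -0.136088, running G = -1.453201

G = -1.4532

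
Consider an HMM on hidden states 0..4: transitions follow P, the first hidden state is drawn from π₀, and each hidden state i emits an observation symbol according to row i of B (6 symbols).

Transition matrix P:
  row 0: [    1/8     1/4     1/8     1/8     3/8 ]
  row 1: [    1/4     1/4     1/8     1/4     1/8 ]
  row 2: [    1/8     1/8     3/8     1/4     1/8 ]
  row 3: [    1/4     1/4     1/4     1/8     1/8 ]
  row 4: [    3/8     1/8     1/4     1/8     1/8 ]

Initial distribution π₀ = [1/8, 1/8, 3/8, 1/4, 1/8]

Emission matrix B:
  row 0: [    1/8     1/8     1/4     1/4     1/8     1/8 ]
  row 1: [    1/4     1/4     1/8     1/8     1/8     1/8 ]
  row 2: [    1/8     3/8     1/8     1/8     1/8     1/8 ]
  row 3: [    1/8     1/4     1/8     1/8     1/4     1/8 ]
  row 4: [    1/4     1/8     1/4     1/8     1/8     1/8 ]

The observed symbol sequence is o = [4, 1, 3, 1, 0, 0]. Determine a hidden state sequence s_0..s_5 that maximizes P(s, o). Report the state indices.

path = [2, 2, 2, 2, 2, 2]

t=0: δ = [1.562e-02, 1.562e-02, 4.688e-02, 6.250e-02, 1.562e-02]  (obs o_0=4)
t=1: δ = [1.953e-03, 3.906e-03, 6.592e-03, 2.930e-03, 9.766e-04]  ψ = [3, 3, 2, 2, 3]  (obs o_1=1)
t=2: δ = [2.441e-04, 1.221e-04, 3.090e-04, 2.060e-04, 1.030e-04]  ψ = [1, 1, 2, 2, 2]  (obs o_2=3)
t=3: δ = [6.437e-06, 1.526e-05, 4.345e-05, 1.931e-05, 1.144e-05]  ψ = [3, 0, 2, 2, 0]  (obs o_3=1)
t=4: δ = [6.789e-07, 1.358e-06, 2.037e-06, 1.358e-06, 1.358e-06]  ψ = [2, 2, 2, 2, 2]  (obs o_4=0)
t=5: δ = [6.365e-08, 8.487e-08, 9.548e-08, 6.365e-08, 6.365e-08]  ψ = [4, 1, 2, 2, 0]  (obs o_5=0)
backtrack: best end state = 2; path = [2, 2, 2, 2, 2, 2]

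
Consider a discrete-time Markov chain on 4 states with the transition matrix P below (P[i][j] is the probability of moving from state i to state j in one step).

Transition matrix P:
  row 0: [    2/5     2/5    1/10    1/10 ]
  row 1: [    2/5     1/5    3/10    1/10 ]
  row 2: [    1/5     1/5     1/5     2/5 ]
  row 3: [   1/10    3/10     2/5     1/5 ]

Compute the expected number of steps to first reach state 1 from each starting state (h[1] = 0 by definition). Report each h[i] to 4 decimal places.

First-step conditioning: h[1] = 0; for i ≠ 1, h[i] = 1 + Σ_k P[i][k]·h[k].
  h[0] = 1 + 2/5·h[0] + 1/10·h[2] + 1/10·h[3]
  h[2] = 1 + 1/5·h[0] + 1/5·h[2] + 2/5·h[3]
  h[3] = 1 + 1/10·h[0] + 2/5·h[2] + 1/5·h[3]
Solving the 3×3 linear system over states ≠ 1 gives exactly h = [20/7, 0, 155/42, 145/42] (h[1] = 0 is the target).

h = [2.8571, 0.0000, 3.6905, 3.4524]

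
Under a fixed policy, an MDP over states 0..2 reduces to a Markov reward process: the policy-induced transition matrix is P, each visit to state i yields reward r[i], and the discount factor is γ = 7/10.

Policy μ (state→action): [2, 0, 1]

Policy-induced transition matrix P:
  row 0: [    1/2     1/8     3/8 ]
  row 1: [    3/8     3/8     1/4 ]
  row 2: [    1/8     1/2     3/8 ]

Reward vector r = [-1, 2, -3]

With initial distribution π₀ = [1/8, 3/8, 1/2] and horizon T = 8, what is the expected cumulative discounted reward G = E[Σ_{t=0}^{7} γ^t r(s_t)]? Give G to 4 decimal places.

t=0: π = [0.1250, 0.3750, 0.5000], E[r] = -0.8750, γ^t·E[r] = -0.875000, running G = -0.875000
t=1: π = [0.2656, 0.4063, 0.3281], E[r] = -0.4375, γ^t·E[r] = -0.306250, running G = -1.181250
t=2: π = [0.3262, 0.3496, 0.3242], E[r] = -0.5996, γ^t·E[r] = -0.293809, running G = -1.475059
t=3: π = [0.3347, 0.3340, 0.3313], E[r] = -0.6606, γ^t·E[r] = -0.226601, running G = -1.701660
t=4: π = [0.3340, 0.3327, 0.3333], E[r] = -0.6683, γ^t·E[r] = -0.160460, running G = -1.862120
t=5: π = [0.3334, 0.3332, 0.3334], E[r] = -0.6674, γ^t·E[r] = -0.112163, running G = -1.974282
t=6: π = [0.3333, 0.3333, 0.3334], E[r] = -0.6668, γ^t·E[r] = -0.078444, running G = -2.052726
t=7: π = [0.3333, 0.3333, 0.3333], E[r] = -0.6667, γ^t·E[r] = -0.054902, running G = -2.107629

G = -2.1076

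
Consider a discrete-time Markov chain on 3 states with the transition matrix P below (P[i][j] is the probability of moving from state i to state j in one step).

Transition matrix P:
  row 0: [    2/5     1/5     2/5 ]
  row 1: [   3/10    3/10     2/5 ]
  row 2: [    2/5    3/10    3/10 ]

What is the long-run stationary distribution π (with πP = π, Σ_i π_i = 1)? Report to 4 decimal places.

π = [0.3737, 0.2626, 0.3636]

Balance equations π_j = Σ_i π_i·P[i][j]:
  π_0 = 2/5·π_0 + 3/10·π_1 + 2/5·π_2
  π_1 = 1/5·π_0 + 3/10·π_1 + 3/10·π_2
  normalize: π_0 + π_1 + π_2 = 1
Solving the linear system gives exactly π = [37/99, 26/99, 4/11].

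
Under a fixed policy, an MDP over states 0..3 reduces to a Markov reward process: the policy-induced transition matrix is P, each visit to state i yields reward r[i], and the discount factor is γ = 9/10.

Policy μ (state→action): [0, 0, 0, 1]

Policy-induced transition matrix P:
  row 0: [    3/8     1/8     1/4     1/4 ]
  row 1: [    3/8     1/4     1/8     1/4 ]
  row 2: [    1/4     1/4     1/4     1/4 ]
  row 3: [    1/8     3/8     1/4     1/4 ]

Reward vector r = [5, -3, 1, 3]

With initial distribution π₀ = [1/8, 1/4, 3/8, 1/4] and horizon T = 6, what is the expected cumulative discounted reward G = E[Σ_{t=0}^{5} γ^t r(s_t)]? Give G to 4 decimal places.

t=0: π = [0.1250, 0.2500, 0.3750, 0.2500], E[r] = 1.0000, γ^t·E[r] = 1.000000, running G = 1.000000
t=1: π = [0.2656, 0.2656, 0.2188, 0.2500], E[r] = 1.5000, γ^t·E[r] = 1.350000, running G = 2.350000
t=2: π = [0.2852, 0.2480, 0.2168, 0.2500], E[r] = 1.6484, γ^t·E[r] = 1.335234, running G = 3.685234
t=3: π = [0.2854, 0.2456, 0.2190, 0.2500], E[r] = 1.6592, γ^t·E[r] = 1.209542, running G = 4.894776
t=4: π = [0.2851, 0.2456, 0.2193, 0.2500], E[r] = 1.6582, γ^t·E[r] = 1.087947, running G = 5.982723
t=5: π = [0.2851, 0.2456, 0.2193, 0.2500], E[r] = 1.6579, γ^t·E[r] = 0.978981, running G = 6.961705

G = 6.9617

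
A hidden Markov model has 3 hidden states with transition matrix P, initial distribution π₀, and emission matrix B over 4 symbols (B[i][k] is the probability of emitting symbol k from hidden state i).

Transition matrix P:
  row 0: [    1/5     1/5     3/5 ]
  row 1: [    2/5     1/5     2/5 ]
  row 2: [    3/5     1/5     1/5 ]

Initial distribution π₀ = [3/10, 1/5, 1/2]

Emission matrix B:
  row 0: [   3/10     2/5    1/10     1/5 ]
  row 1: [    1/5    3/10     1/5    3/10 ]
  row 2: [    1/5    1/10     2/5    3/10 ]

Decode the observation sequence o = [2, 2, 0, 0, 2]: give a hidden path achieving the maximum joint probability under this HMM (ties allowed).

path = [2, 0, 2, 0, 2]

t=0: δ = [3.000e-02, 4.000e-02, 2.000e-01]  (obs o_0=2)
t=1: δ = [1.200e-02, 8.000e-03, 1.600e-02]  ψ = [2, 2, 2]  (obs o_1=2)
t=2: δ = [2.880e-03, 6.400e-04, 1.440e-03]  ψ = [2, 2, 0]  (obs o_2=0)
t=3: δ = [2.592e-04, 1.152e-04, 3.456e-04]  ψ = [2, 0, 0]  (obs o_3=0)
t=4: δ = [2.074e-05, 1.382e-05, 6.221e-05]  ψ = [2, 2, 0]  (obs o_4=2)
backtrack: best end state = 2; path = [2, 0, 2, 0, 2]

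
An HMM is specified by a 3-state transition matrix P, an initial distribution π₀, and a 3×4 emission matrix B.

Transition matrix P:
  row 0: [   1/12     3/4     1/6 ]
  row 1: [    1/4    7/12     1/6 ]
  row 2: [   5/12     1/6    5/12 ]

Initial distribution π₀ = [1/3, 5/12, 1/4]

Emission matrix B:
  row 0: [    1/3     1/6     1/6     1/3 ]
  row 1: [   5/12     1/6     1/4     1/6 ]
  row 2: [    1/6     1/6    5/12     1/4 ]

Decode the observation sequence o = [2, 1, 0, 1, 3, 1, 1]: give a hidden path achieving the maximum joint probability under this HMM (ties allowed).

t=0: δ = [5.556e-02, 1.042e-01, 1.042e-01]  (obs o_0=2)
t=1: δ = [7.234e-03, 1.013e-02, 7.234e-03]  ψ = [2, 1, 2]  (obs o_1=1)
t=2: δ = [1.005e-03, 2.462e-03, 5.023e-04]  ψ = [2, 1, 2]  (obs o_2=0)
t=3: δ = [1.026e-04, 2.393e-04, 6.838e-05]  ψ = [1, 1, 1]  (obs o_3=1)
t=4: δ = [1.994e-05, 2.327e-05, 9.971e-06]  ψ = [1, 1, 1]  (obs o_4=3)
t=5: δ = [9.694e-07, 2.493e-06, 6.925e-07]  ψ = [1, 0, 2]  (obs o_5=1)
t=6: δ = [1.039e-07, 2.424e-07, 6.925e-08]  ψ = [1, 1, 1]  (obs o_6=1)
backtrack: best end state = 1; path = [1, 1, 1, 1, 0, 1, 1]

path = [1, 1, 1, 1, 0, 1, 1]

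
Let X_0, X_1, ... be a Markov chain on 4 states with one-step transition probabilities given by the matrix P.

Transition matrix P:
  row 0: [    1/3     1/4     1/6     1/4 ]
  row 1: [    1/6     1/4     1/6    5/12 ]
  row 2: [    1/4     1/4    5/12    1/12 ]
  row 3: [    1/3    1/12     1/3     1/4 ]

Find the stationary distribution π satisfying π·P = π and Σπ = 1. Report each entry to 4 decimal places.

Balance equations π_j = Σ_i π_i·P[i][j]:
  π_0 = 1/3·π_0 + 1/6·π_1 + 1/4·π_2 + 1/3·π_3
  π_1 = 1/4·π_0 + 1/4·π_1 + 1/4·π_2 + 1/12·π_3
  π_2 = 1/6·π_0 + 1/6·π_1 + 5/12·π_2 + 1/3·π_3
  normalize: π_0 + π_1 + π_2 + π_3 = 1
Solving the linear system gives exactly π = [19/69, 29/138, 19/69, 11/46].

π = [0.2754, 0.2101, 0.2754, 0.2391]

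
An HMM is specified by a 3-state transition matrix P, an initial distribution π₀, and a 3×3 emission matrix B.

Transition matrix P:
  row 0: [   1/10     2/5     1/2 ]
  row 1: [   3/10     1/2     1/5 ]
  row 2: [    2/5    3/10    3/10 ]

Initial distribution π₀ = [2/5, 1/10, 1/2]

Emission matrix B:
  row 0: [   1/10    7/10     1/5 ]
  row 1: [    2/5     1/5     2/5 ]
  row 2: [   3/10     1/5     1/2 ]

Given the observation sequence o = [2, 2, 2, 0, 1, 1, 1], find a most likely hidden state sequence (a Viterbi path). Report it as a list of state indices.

path = [2, 1, 1, 1, 0, 2, 0]

t=0: δ = [8.000e-02, 4.000e-02, 2.500e-01]  (obs o_0=2)
t=1: δ = [2.000e-02, 3.000e-02, 3.750e-02]  ψ = [2, 2, 2]  (obs o_1=2)
t=2: δ = [3.000e-03, 6.000e-03, 5.625e-03]  ψ = [2, 1, 2]  (obs o_2=2)
t=3: δ = [2.250e-04, 1.200e-03, 5.062e-04]  ψ = [2, 1, 2]  (obs o_3=0)
t=4: δ = [2.520e-04, 1.200e-04, 4.800e-05]  ψ = [1, 1, 1]  (obs o_4=1)
t=5: δ = [2.520e-05, 2.016e-05, 2.520e-05]  ψ = [1, 0, 0]  (obs o_5=1)
t=6: δ = [7.056e-06, 2.016e-06, 2.520e-06]  ψ = [2, 0, 0]  (obs o_6=1)
backtrack: best end state = 0; path = [2, 1, 1, 1, 0, 2, 0]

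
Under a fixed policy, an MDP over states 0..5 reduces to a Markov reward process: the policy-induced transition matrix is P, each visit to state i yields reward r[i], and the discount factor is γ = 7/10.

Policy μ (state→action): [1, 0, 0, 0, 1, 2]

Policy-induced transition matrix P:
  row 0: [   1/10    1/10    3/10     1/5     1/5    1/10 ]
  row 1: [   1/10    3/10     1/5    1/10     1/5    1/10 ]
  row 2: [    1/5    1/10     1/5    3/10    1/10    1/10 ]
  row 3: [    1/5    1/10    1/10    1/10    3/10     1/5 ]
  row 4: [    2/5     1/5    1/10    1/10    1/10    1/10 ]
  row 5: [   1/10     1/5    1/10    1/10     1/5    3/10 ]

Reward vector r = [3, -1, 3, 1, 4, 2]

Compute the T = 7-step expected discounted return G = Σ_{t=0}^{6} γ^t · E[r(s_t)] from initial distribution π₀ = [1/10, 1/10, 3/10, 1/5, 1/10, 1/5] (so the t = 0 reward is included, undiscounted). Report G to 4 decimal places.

G = 6.3706

t=0: π = [0.1000, 0.1000, 0.3000, 0.2000, 0.1000, 0.2000], E[r] = 2.1000, γ^t·E[r] = 2.100000, running G = 2.100000
t=1: π = [0.1800, 0.1500, 0.1600, 0.1700, 0.1800, 0.1600], E[r] = 2.0800, γ^t·E[r] = 1.456000, running G = 3.556000
t=2: π = [0.1870, 0.1640, 0.1670, 0.1500, 0.1830, 0.1490], E[r] = 2.0780, γ^t·E[r] = 1.018220, running G = 4.574220
t=3: π = [0.1866, 0.1660, 0.1705, 0.1521, 0.1800, 0.1448], E[r] = 2.0670, γ^t·E[r] = 0.708981, running G = 5.283201
t=4: π = [0.1863, 0.1657, 0.1710, 0.1528, 0.1802, 0.1442], E[r] = 2.0678, γ^t·E[r] = 0.496467, running G = 5.779668
t=5: π = [0.1864, 0.1656, 0.1709, 0.1528, 0.1802, 0.1441], E[r] = 2.0681, γ^t·E[r] = 0.347592, running G = 6.127260
t=6: π = [0.1864, 0.1655, 0.1709, 0.1528, 0.1802, 0.1441], E[r] = 2.0683, γ^t·E[r] = 0.243328, running G = 6.370588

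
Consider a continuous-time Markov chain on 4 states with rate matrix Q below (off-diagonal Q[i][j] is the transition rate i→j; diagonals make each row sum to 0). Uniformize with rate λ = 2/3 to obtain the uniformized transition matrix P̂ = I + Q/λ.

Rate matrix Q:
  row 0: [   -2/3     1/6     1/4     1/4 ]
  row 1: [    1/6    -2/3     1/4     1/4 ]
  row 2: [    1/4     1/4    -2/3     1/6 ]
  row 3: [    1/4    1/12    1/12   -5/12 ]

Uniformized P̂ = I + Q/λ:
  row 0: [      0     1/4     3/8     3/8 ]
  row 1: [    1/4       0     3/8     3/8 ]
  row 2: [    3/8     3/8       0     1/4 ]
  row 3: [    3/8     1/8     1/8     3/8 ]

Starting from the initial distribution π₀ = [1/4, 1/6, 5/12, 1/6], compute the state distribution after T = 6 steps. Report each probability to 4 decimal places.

t=0: π = [0.2500, 0.1667, 0.4167, 0.1667]
t=1: π = [0.2604, 0.2396, 0.1771, 0.3229]
t=2: π = [0.2474, 0.1719, 0.2279, 0.3529]
t=3: π = [0.2607, 0.1914, 0.2013, 0.3465]
t=4: π = [0.2533, 0.1840, 0.2129, 0.3498]
t=5: π = [0.2570, 0.1869, 0.2077, 0.3484]
t=6: π = [0.2553, 0.1857, 0.2100, 0.3490]

π = [0.2553, 0.1857, 0.2100, 0.3490]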